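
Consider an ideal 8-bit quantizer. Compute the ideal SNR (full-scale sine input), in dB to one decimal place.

SNR ≈ 6.02·N + 1.76 dB = 6.02·8 + 1.76 = 49.92 dB.

49.9 dB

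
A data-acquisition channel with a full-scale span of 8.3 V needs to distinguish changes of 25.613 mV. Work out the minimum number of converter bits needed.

Number of steps required ≥ 8.3 V / 25.613 mV = 324.05.
Need 2^N ≥ 324.05; 2^8 = 256, 2^9 = 512.
Minimum N = 9.

9 bits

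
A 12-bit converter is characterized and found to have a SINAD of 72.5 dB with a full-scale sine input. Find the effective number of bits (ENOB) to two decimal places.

11.75 bits

ENOB = (SINAD − 1.76) / 6.02 = (72.5 − 1.76)/6.02 = 11.751.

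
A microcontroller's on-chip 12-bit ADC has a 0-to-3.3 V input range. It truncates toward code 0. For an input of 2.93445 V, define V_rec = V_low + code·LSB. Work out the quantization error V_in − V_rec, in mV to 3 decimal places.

0.221 mV

Step size: 3.3 V ÷ 2^12 = 0.806 mV.
(2.93445 − 0)/0.000805664 = 3642.2749; ⌊·⌋ gives code 3642.
V_rec = 0 + 3642·0.000805664 = 2.9342285 V.
Error = 2.93445 − 2.9342285 = 0.000221484 V = 0.221 mV.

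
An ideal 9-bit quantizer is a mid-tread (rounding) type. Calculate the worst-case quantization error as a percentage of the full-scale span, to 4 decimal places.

Rounding → worst-case error = ½ LSB = V_FS/2^10, so 100/1024 = 0.0976562 % of full scale.

0.0977 %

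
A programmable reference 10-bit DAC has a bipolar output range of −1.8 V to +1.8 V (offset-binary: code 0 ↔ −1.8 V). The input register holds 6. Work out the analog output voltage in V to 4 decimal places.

-1.7789 V

LSB = 3.6 V / 2^10 = 3.516 mV.
V_out = (−1.8) + 6 × 0.00351563 V = -1.77891 V.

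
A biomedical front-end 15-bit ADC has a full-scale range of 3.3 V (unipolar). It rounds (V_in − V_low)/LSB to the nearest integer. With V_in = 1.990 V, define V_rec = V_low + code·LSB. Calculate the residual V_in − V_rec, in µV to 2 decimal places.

Step size: 3.3 V ÷ 2^15 = 100.71 µV.
(V_in − V_low)/LSB = (1.990 − 0)/0.000100708 = 19760.0970 → code 19760 (round).
Reconstructed: 1.9899902 V.
V_in − V_rec = 9.76563e-06 V = 9.77 µV.

9.77 µV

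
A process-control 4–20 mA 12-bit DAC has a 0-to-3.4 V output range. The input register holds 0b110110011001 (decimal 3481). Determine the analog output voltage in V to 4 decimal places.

2.8895 V

LSB = 3.4 V / 2^12 = 0.830 mV.
Code 0b110110011001 = 3481 decimal.
V_out = 0 + 3481 × 0.000830078 V = 2.8895 V.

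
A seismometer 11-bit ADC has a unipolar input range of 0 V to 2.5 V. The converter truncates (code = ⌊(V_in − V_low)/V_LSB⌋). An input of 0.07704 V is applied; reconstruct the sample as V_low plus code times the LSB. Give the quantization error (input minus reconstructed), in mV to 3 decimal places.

0.136 mV

Step size: 2.5 V ÷ 2^11 = 1.221 mV.
Scaled input = 63.1112 LSBs, so code = 63.
V_rec = 0 + 63·0.0012207 = 0.076904297 V.
Error = 0.07704 − 0.076904297 = 0.000135703 V = 0.136 mV.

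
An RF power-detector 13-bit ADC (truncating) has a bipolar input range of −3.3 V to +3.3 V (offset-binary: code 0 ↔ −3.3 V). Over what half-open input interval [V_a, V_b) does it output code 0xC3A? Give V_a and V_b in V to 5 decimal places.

[-0.77827 V, -0.77747 V)

LSB = 6.6/2^13 = 0.806 mV.
Code 0xC3A = 3130 decimal.
V_a = V_low + 3130·LSB = -0.778271 V; V_b = V_low + 3131·LSB = -0.777466 V.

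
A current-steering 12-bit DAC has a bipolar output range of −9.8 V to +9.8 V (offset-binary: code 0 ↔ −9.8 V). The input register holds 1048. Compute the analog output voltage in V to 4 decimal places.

-4.7852 V

LSB = 19.6 V / 2^12 = 4.785 mV.
V_out = (−9.8) + 1048 × 0.00478516 V = -4.78516 V.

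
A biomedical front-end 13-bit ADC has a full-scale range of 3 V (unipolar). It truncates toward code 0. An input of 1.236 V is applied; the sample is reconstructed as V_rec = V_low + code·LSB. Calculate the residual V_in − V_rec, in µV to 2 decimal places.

38.09 µV

LSB = 3/2^13 = 366.21 µV.
(1.236 − 0)/0.000366211 = 3375.1040; ⌊·⌋ gives code 3375.
Reconstructed: 1.2359619 V.
Error = 1.236 − 1.2359619 = 3.80859e-05 V = 38.09 µV.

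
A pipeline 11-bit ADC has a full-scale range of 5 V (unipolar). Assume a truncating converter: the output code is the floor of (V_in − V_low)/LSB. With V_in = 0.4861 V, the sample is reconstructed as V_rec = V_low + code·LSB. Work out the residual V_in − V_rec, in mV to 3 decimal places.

0.260 mV

LSB = 5/2^11 = 2.441 mV.
Scaled input = 199.1066 LSBs, so code = 199.
V_rec = 0 + 199·0.00244141 = 0.48583984 V.
Difference: 0.000260156 V → 0.260 mV.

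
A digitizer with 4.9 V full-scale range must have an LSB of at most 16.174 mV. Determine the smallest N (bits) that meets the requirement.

Number of steps required ≥ 4.9 V / 16.174 mV = 302.96.
Need 2^N ≥ 302.96; 2^8 = 256, 2^9 = 512.
Minimum N = 9.

9 bits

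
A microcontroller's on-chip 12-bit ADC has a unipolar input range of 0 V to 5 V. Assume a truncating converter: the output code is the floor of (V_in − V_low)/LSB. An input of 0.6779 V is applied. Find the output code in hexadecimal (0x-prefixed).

code 0x22B (decimal 555)

With 4096 levels over 5 V, one step is 1.221 mV.
(V_in − V_low)/LSB = (0.6779 − 0) / 0.0012207 = 555.336.
So the output code is 555.
In hexadecimal (0x-prefixed): 0x22B.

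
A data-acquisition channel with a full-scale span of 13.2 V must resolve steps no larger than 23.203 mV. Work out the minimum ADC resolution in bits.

Number of steps required ≥ 13.2 V / 23.203 mV = 568.89.
Need 2^N ≥ 568.89; 2^9 = 512, 2^10 = 1024.
Minimum N = 10.

10 bits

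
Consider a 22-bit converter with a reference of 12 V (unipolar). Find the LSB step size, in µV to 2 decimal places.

Full-scale span = 12 V.
LSB = 12 / 2^22 = 12 / 4194304 = 2.86102e-06 V = 2.86 µV.

2.86 µV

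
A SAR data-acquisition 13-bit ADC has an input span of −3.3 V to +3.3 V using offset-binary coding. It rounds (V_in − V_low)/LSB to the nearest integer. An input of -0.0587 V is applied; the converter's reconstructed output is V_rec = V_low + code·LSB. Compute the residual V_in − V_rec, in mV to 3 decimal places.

0.113 mV

Step size: 6.6 V ÷ 2^13 = 0.806 mV.
(-0.0587 − (−3.3))/0.000805664 = 4023.1408; round gives code 4023.
Reconstructed: -0.058813477 V.
Difference: 0.000113477 V → 0.113 mV.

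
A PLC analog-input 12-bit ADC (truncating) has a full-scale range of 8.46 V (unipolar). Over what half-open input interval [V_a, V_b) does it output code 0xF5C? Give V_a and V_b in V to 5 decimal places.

[8.12127 V, 8.12333 V)

LSB = 8.46/2^12 = 2.065 mV.
Code 0xF5C = 3932 decimal.
V_a = V_low + 3932·LSB = 8.12127 V; V_b = V_low + 3933·LSB = 8.12333 V.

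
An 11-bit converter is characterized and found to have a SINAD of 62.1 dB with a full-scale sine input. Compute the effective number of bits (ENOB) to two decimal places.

10.02 bits

ENOB = (SINAD − 1.76) / 6.02 = (62.1 − 1.76)/6.02 = 10.023.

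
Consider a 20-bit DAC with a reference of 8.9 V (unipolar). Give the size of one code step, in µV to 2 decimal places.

8.49 µV

Full-scale span = 8.9 V.
LSB = 8.9 / 2^20 = 8.9 / 1048576 = 8.4877e-06 V = 8.49 µV.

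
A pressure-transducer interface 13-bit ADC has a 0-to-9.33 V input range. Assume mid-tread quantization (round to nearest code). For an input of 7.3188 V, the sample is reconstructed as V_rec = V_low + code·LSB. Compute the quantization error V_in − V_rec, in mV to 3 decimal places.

Step size: 9.33 V ÷ 2^13 = 1.139 mV.
(V_in − V_low)/LSB = (7.3188 − 0)/0.00113892 = 6426.1104 → code 6426 (round).
Code 6426 maps back to 0 + 6426×0.00113892 V = 7.3186743 V.
Difference: 0.000125684 V → 0.126 mV.

0.126 mV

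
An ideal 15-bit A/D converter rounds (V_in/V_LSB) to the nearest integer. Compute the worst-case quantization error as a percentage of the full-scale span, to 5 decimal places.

Rounding → worst-case error = ½ LSB = V_FS/2^16, so 100/65536 = 0.00152588 % of full scale.

0.00153 %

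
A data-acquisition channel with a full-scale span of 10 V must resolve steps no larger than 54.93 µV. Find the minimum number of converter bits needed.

18 bits

Number of steps required ≥ 10 V / 54.93 µV = 182049.88.
Need 2^N ≥ 182049.88; 2^17 = 131072, 2^18 = 262144.
Minimum N = 18.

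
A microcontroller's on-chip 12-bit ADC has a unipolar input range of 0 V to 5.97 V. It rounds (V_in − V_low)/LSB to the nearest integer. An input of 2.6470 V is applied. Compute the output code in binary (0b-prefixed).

code 0b11100011000 (decimal 1816)

Full-scale span = 5.97 V; LSB = 5.97/2^12 = 1.458 mV.
(V_in − V_low)/LSB = (2.6470 − 0) / 0.00145752 = 1816.099.
Round → code 1816.
In binary (0b-prefixed): 0b11100011000.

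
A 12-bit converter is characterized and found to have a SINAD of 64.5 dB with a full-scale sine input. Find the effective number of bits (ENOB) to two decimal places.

ENOB = (SINAD − 1.76) / 6.02 = (64.5 − 1.76)/6.02 = 10.422.

10.42 bits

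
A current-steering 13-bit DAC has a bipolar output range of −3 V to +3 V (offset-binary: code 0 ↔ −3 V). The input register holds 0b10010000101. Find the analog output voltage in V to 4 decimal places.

LSB = 6 V / 2^13 = 0.732 mV.
Code 0b10010000101 = 1157 decimal.
V_out = (−3) + 1157 × 0.000732422 V = -2.15259 V.

-2.1526 V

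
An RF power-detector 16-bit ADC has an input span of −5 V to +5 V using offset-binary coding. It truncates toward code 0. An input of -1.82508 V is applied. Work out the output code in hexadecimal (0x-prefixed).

LSB = 10 V / 65536 = 152.59 µV.
(V_in − V_low)/LSB = (-1.82508 − (−5)) / 0.000152588 = 20807.156.
Floor → code 20807.
In hexadecimal (0x-prefixed): 0x5147.

code 0x5147 (decimal 20807)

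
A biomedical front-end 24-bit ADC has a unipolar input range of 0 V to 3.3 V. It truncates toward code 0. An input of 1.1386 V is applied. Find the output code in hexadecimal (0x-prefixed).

LSB = 3.3 V / 16777216 = 0.20 µV.
Input sits at 5788647.920 steps above V_low.
⌊·⌋(5788647.920) = 5788647.
In hexadecimal (0x-prefixed): 0x5853E7.

code 0x5853E7 (decimal 5788647)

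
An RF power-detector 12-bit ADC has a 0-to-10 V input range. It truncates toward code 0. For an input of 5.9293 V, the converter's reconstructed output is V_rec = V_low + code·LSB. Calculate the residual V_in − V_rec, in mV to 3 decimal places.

1.566 mV

One LSB is 10 V / 4096 = 2.441 mV.
Scaled input = 2428.6413 LSBs, so code = 2428.
Code 2428 maps back to 0 + 2428×0.00244141 V = 5.9277344 V.
Difference: 0.00156562 V → 1.566 mV.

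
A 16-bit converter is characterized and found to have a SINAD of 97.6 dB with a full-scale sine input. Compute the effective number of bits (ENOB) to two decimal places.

ENOB = (SINAD − 1.76) / 6.02 = (97.6 − 1.76)/6.02 = 15.920.

15.92 bits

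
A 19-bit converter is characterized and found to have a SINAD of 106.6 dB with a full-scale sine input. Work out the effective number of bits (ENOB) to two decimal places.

17.42 bits

ENOB = (SINAD − 1.76) / 6.02 = (106.6 − 1.76)/6.02 = 17.415.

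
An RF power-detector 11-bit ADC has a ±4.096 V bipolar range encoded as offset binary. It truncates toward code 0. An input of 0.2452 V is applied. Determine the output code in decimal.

code 1085

With 2048 levels over 8.192 V, one step is 4.000 mV.
(0.2452 − (−4.096)) / 0.004 = 1085.300 LSBs.
⌊·⌋(1085.300) = 1085.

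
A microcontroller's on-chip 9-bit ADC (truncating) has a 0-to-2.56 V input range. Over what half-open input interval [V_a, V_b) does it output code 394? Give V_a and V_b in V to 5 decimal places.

LSB = 2.56/2^9 = 5.000 mV.
V_a = V_low + 394·LSB = 1.97 V; V_b = V_low + 395·LSB = 1.975 V.

[1.97000 V, 1.97500 V)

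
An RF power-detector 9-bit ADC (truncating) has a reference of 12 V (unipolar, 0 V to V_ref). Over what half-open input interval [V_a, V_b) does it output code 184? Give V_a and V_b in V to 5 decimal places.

[4.31250 V, 4.33594 V)

LSB = 12/2^9 = 23.438 mV.
V_a = V_low + 184·LSB = 4.3125 V; V_b = V_low + 185·LSB = 4.33594 V.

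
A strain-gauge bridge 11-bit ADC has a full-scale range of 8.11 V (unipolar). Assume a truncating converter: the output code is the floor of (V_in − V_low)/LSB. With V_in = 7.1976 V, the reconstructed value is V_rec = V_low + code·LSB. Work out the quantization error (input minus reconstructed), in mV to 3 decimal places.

2.351 mV

Step size: 8.11 V ÷ 2^11 = 3.960 mV.
(7.1976 − 0)/0.00395996 = 1817.5937; ⌊·⌋ gives code 1817.
Code 1817 maps back to 0 + 1817×0.00395996 V = 7.195249 V.
Difference: 0.00235098 V → 2.351 mV.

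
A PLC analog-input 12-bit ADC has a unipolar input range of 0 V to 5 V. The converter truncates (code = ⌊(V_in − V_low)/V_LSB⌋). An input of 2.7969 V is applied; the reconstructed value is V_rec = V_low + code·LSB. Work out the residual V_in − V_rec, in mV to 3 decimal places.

LSB = 5/2^12 = 1.221 mV.
Scaled input = 2291.2205 LSBs, so code = 2291.
V_rec = 0 + 2291·0.0012207 = 2.7966309 V.
Error = 2.7969 − 2.7966309 = 0.000269141 V = 0.269 mV.

0.269 mV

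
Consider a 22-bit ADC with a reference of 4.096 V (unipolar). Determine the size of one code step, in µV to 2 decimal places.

0.98 µV

Full-scale span = 4.096 V.
LSB = 4.096 / 2^22 = 4.096 / 4194304 = 9.76563e-07 V = 0.98 µV.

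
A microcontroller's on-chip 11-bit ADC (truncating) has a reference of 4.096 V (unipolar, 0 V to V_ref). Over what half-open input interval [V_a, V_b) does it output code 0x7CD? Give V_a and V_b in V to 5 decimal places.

LSB = 4.096/2^11 = 2.000 mV.
Code 0x7CD = 1997 decimal.
V_a = V_low + 1997·LSB = 3.994 V; V_b = V_low + 1998·LSB = 3.996 V.

[3.99400 V, 3.99600 V)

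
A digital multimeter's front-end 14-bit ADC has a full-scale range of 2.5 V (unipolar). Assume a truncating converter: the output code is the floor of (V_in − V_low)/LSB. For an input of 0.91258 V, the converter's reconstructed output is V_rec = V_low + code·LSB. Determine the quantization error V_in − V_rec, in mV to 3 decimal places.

One LSB is 2.5 V / 16384 = 152.59 µV.
(V_in − V_low)/LSB = (0.91258 − 0)/0.000152588 = 5980.6843 → code 5980 (floor).
Reconstructed: 0.91247559 V.
V_in − V_rec = 0.000104414 V = 0.104 mV.

0.104 mV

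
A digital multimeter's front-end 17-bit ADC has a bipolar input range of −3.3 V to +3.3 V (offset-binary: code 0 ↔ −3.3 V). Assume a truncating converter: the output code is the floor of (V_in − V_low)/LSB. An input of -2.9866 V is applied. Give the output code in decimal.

LSB = 6.6 V / 131072 = 50.35 µV.
Input sits at 6223.934 steps above V_low.
So the output code is 6223.

code 6223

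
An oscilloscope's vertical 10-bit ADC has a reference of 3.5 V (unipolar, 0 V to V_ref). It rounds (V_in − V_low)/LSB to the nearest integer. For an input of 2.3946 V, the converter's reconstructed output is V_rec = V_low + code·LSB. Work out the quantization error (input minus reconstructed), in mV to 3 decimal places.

-1.396 mV

One LSB is 3.5 V / 1024 = 3.418 mV.
Scaled input = 700.5915 LSBs, so code = 701.
V_rec = 0 + 701·0.00341797 = 2.3959961 V.
V_in − V_rec = -0.00139609 V = -1.396 mV.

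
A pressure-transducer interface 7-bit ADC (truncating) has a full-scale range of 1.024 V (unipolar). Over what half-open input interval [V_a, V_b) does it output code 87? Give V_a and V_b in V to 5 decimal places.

LSB = 1.024/2^7 = 8.000 mV.
V_a = V_low + 87·LSB = 0.696 V; V_b = V_low + 88·LSB = 0.704 V.

[0.69600 V, 0.70400 V)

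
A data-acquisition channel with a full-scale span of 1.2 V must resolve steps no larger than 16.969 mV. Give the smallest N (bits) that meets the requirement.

7 bits

Number of steps required ≥ 1.2 V / 16.969 mV = 70.72.
Need 2^N ≥ 70.72; 2^6 = 64, 2^7 = 128.
Minimum N = 7.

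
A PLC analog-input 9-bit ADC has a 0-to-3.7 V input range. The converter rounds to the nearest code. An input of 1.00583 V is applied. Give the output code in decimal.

With 512 levels over 3.7 V, one step is 7.227 mV.
(V_in − V_low)/LSB = (1.00583 − 0) / 0.00722656 = 139.185.
So the output code is 139.

code 139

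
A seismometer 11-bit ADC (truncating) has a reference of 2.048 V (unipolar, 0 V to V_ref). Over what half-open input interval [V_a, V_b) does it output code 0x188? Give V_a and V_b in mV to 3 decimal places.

LSB = 2.048/2^11 = 1.000 mV.
Code 0x188 = 392 decimal.
V_a = V_low + 392·LSB = 0.392 V; V_b = V_low + 393·LSB = 0.393 V.

[392.000 mV, 393.000 mV)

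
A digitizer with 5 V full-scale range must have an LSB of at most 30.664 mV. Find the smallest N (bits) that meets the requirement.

8 bits

Number of steps required ≥ 5 V / 30.664 mV = 163.06.
Need 2^N ≥ 163.06; 2^7 = 128, 2^8 = 256.
Minimum N = 8.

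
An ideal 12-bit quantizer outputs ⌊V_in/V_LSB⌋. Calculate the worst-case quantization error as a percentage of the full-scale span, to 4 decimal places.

0.0244 %

Truncating → worst-case error = 1 LSB = V_FS/2^12, so 100/4096 = 0.0244141 % of full scale.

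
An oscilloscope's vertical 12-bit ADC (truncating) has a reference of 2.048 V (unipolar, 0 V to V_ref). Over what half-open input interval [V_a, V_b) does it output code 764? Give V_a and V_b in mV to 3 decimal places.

LSB = 2.048/2^12 = 0.500 mV.
V_a = V_low + 764·LSB = 0.382 V; V_b = V_low + 765·LSB = 0.3825 V.

[382.000 mV, 382.500 mV)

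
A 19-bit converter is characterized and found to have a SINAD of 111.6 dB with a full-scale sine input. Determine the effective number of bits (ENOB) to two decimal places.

ENOB = (SINAD − 1.76) / 6.02 = (111.6 − 1.76)/6.02 = 18.246.

18.25 bits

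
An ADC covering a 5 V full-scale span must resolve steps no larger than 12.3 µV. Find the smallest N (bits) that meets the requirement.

19 bits

Number of steps required ≥ 5 V / 12.3 µV = 406504.07.
Need 2^N ≥ 406504.07; 2^18 = 262144, 2^19 = 524288.
Minimum N = 19.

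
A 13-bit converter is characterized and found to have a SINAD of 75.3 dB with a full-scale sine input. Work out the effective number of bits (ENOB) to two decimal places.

12.22 bits

ENOB = (SINAD − 1.76) / 6.02 = (75.3 − 1.76)/6.02 = 12.216.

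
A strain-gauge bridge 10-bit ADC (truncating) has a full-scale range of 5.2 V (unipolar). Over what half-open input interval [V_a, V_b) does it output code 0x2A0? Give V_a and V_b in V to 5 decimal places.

[3.41250 V, 3.41758 V)

LSB = 5.2/2^10 = 5.078 mV.
Code 0x2A0 = 672 decimal.
V_a = V_low + 672·LSB = 3.4125 V; V_b = V_low + 673·LSB = 3.41758 V.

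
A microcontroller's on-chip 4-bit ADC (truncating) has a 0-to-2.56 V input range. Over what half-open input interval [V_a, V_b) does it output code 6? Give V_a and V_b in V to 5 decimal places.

LSB = 2.56/2^4 = 160.000 mV.
V_a = V_low + 6·LSB = 0.96 V; V_b = V_low + 7·LSB = 1.12 V.

[0.96000 V, 1.12000 V)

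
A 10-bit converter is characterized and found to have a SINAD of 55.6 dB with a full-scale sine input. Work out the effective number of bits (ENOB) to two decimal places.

8.94 bits

ENOB = (SINAD − 1.76) / 6.02 = (55.6 − 1.76)/6.02 = 8.944.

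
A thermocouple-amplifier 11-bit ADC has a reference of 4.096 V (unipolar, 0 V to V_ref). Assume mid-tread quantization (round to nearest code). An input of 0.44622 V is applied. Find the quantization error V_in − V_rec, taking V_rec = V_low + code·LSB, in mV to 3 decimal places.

LSB = 4.096/2^11 = 2.000 mV.
Scaled input = 223.1100 LSBs, so code = 223.
Code 223 maps back to 0 + 223×0.002 V = 0.446 V.
Error = 0.44622 − 0.446 = 0.00022 V = 0.220 mV.

0.220 mV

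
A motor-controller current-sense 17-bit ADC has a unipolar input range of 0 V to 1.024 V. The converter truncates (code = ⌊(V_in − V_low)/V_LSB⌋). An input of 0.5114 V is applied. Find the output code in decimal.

code 65459

With 131072 levels over 1.024 V, one step is 7.81 µV.
(0.5114 − 0) / 7.8125e-06 = 65459.200 LSBs.
So the output code is 65459.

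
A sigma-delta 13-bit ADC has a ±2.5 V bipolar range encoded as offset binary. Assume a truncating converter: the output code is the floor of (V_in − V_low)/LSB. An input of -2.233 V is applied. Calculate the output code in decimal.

With 8192 levels over 5 V, one step is 0.610 mV.
(V_in − V_low)/LSB = (-2.233 − (−2.5)) / 0.000610352 = 437.453.
So the output code is 437.

code 437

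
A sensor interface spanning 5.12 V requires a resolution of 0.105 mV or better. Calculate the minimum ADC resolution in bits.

Number of steps required ≥ 5.12 V / 0.105 mV = 48761.90.
Need 2^N ≥ 48761.90; 2^15 = 32768, 2^16 = 65536.
Minimum N = 16.

16 bits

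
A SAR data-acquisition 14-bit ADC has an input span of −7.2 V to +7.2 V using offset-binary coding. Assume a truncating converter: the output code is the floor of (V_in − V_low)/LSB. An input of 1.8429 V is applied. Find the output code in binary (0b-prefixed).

code 0b10100000110000 (decimal 10288)

LSB = 14.4 V / 16384 = 0.879 mV.
(V_in − V_low)/LSB = (1.8429 − (−7.2)) / 0.000878906 = 10288.811.
So the output code is 10288.
In binary (0b-prefixed): 0b10100000110000.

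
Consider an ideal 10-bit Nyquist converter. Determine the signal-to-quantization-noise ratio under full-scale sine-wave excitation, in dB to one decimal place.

62.0 dB

SNR ≈ 6.02·N + 1.76 dB = 6.02·10 + 1.76 = 61.96 dB.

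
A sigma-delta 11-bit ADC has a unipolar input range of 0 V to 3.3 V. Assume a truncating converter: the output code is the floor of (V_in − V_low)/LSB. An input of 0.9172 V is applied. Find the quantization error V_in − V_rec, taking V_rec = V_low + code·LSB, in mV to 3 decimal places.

One LSB is 3.3 V / 2048 = 1.611 mV.
(V_in − V_low)/LSB = (0.9172 − 0)/0.00161133 = 569.2199 → code 569 (floor).
V_rec = 0 + 569·0.00161133 = 0.9168457 V.
Difference: 0.000354297 V → 0.354 mV.

0.354 mV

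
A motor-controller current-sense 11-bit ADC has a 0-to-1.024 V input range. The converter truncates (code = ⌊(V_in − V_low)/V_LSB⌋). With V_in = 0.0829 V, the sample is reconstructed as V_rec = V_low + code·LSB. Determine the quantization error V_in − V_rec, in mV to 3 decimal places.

One LSB is 1.024 V / 2048 = 0.500 mV.
(0.0829 − 0)/0.0005 = 165.8000; ⌊·⌋ gives code 165.
Reconstructed: 0.0825 V.
Difference: 0.0004 V → 0.400 mV.

0.400 mV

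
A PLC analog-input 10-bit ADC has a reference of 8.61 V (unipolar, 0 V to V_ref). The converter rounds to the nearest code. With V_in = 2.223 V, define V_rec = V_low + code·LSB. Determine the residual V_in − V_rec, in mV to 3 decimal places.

3.234 mV

One LSB is 8.61 V / 1024 = 8.408 mV.
(2.223 − 0)/0.0084082 = 264.3847; round gives code 264.
Reconstructed: 2.2197656 V.
Difference: 0.00323437 V → 3.234 mV.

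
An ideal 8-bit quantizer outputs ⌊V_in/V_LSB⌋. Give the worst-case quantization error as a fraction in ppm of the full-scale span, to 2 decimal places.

Truncating → worst-case error = 1 LSB = V_FS/2^8, so 1e+06/256 = 3906.25 ppm of full scale.

3906.25 ppm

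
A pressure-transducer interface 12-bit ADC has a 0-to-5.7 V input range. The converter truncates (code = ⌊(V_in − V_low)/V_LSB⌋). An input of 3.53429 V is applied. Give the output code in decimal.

Full-scale span = 5.7 V; LSB = 5.7/2^12 = 1.392 mV.
Input sits at 2539.728 steps above V_low.
⌊·⌋(2539.728) = 2539.

code 2539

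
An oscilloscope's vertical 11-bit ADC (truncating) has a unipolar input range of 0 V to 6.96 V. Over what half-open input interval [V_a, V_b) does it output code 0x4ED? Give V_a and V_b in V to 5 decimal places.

LSB = 6.96/2^11 = 3.398 mV.
Code 0x4ED = 1261 decimal.
V_a = V_low + 1261·LSB = 4.28543 V; V_b = V_low + 1262·LSB = 4.28883 V.

[4.28543 V, 4.28883 V)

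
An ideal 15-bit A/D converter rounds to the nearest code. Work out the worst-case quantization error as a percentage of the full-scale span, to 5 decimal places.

Rounding → worst-case error = ½ LSB = V_FS/2^16, so 100/65536 = 0.00152588 % of full scale.

0.00153 %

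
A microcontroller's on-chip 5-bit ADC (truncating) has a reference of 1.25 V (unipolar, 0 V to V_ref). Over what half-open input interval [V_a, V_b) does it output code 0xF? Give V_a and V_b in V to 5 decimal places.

LSB = 1.25/2^5 = 39.062 mV.
Code 0xF = 15 decimal.
V_a = V_low + 15·LSB = 0.585938 V; V_b = V_low + 16·LSB = 0.625 V.

[0.58594 V, 0.62500 V)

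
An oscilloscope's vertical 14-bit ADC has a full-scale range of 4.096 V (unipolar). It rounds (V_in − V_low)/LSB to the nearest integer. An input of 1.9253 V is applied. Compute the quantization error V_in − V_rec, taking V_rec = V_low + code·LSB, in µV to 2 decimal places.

50.00 µV

LSB = 4.096/2^14 = 250.00 µV.
(V_in − V_low)/LSB = (1.9253 − 0)/0.00025 = 7701.2000 → code 7701 (round).
Reconstructed: 1.92525 V.
V_in − V_rec = 5e-05 V = 50.00 µV.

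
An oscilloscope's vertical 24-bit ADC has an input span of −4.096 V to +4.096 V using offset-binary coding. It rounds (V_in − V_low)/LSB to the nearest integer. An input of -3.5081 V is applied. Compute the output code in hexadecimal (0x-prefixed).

LSB = 8.192 V / 16777216 = 0.49 µV.
(-3.5081 − (−4.096)) / 4.88281e-07 = 1204019.200 LSBs.
round(1204019.200) = 1204019.
In hexadecimal (0x-prefixed): 0x125F33.

code 0x125F33 (decimal 1204019)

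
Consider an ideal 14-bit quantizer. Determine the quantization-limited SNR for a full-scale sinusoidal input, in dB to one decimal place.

SNR ≈ 6.02·N + 1.76 dB = 6.02·14 + 1.76 = 86.04 dB.

86.0 dB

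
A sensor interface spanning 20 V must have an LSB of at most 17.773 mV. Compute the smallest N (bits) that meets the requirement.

Number of steps required ≥ 20 V / 17.773 mV = 1125.30.
Need 2^N ≥ 1125.30; 2^10 = 1024, 2^11 = 2048.
Minimum N = 11.

11 bits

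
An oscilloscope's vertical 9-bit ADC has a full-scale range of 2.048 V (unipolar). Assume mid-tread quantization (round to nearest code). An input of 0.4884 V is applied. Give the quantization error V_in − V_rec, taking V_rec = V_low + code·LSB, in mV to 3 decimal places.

0.400 mV

Step size: 2.048 V ÷ 2^9 = 4.000 mV.
(V_in − V_low)/LSB = (0.4884 − 0)/0.004 = 122.1000 → code 122 (round).
V_rec = 0 + 122·0.004 = 0.488 V.
Difference: 0.0004 V → 0.400 mV.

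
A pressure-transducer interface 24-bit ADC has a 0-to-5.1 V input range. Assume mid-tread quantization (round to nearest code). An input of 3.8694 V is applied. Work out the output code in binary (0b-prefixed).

code 0b110000100011101010001100 (decimal 12728972)

With 16777216 levels over 5.1 V, one step is 0.30 µV.
Input sits at 12728972.469 steps above V_low.
Round → code 12728972.
In binary (0b-prefixed): 0b110000100011101010001100.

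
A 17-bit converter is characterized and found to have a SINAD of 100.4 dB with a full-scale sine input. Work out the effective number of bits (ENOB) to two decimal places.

16.39 bits

ENOB = (SINAD − 1.76) / 6.02 = (100.4 − 1.76)/6.02 = 16.385.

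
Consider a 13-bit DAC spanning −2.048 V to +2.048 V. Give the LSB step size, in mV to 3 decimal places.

Full-scale span = 4.096 V.
LSB = 4.096 / 2^13 = 4.096 / 8192 = 0.0005 V = 0.500 mV.

0.500 mV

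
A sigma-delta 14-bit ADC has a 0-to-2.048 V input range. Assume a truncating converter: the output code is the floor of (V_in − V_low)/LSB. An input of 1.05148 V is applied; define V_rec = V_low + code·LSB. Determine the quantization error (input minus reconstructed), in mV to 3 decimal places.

LSB = 2.048/2^14 = 125.00 µV.
(1.05148 − 0)/0.000125 = 8411.8400; ⌊·⌋ gives code 8411.
Reconstructed: 1.051375 V.
V_in − V_rec = 0.000105 V = 0.105 mV.

0.105 mV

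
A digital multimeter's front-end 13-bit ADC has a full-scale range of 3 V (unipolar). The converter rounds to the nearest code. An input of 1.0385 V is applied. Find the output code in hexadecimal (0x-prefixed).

code 0xB14 (decimal 2836)

With 8192 levels over 3 V, one step is 366.21 µV.
Input sits at 2835.797 steps above V_low.
Round → code 2836.
In hexadecimal (0x-prefixed): 0xB14.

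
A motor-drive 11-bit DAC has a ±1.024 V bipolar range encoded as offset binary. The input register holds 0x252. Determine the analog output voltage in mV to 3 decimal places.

LSB = 2.048 V / 2^11 = 1.000 mV.
Code 0x252 = 594 decimal.
V_out = (−1.024) + 594 × 0.001 V = -0.43 V.
= -430.000 mV.

-430.000 mV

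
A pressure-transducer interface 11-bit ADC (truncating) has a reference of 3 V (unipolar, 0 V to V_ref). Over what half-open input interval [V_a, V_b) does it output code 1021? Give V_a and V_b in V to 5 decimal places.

[1.49561 V, 1.49707 V)

LSB = 3/2^11 = 1.465 mV.
V_a = V_low + 1021·LSB = 1.49561 V; V_b = V_low + 1022·LSB = 1.49707 V.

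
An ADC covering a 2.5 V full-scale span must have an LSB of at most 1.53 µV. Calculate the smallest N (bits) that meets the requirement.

21 bits

Number of steps required ≥ 2.5 V / 1.53 µV = 1633986.93.
Need 2^N ≥ 1633986.93; 2^20 = 1048576, 2^21 = 2097152.
Minimum N = 21.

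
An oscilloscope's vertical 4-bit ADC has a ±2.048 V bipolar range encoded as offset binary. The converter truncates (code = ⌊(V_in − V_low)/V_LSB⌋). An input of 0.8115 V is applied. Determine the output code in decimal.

code 11

LSB = 4.096 V / 16 = 256.000 mV.
(V_in − V_low)/LSB = (0.8115 − (−2.048)) / 0.256 = 11.170.
⌊·⌋(11.170) = 11.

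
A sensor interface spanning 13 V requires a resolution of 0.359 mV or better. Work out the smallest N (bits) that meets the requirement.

16 bits

Number of steps required ≥ 13 V / 0.359 mV = 36211.70.
Need 2^N ≥ 36211.70; 2^15 = 32768, 2^16 = 65536.
Minimum N = 16.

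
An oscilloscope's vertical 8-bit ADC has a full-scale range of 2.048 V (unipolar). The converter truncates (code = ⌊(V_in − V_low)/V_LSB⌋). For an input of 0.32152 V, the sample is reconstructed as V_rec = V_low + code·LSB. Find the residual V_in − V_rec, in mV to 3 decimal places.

1.520 mV

LSB = 2.048/2^8 = 8.000 mV.
(0.32152 − 0)/0.008 = 40.1900; ⌊·⌋ gives code 40.
Reconstructed: 0.32 V.
Error = 0.32152 − 0.32 = 0.00152 V = 1.520 mV.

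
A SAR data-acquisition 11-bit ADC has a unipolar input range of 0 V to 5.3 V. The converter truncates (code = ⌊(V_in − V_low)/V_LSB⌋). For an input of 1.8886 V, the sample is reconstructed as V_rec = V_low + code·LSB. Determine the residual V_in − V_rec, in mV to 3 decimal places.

2.028 mV

One LSB is 5.3 V / 2048 = 2.588 mV.
(V_in − V_low)/LSB = (1.8886 − 0)/0.00258789 = 729.7835 → code 729 (floor).
V_rec = 0 + 729·0.00258789 = 1.8865723 V.
Difference: 0.00202773 V → 2.028 mV.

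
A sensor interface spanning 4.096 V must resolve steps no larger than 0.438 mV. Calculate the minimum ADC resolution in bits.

Number of steps required ≥ 4.096 V / 0.438 mV = 9351.60.
Need 2^N ≥ 9351.60; 2^13 = 8192, 2^14 = 16384.
Minimum N = 14.

14 bits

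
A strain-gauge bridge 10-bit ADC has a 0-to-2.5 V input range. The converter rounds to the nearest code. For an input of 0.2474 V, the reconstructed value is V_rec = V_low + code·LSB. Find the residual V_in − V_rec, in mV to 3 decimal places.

0.818 mV

LSB = 2.5/2^10 = 2.441 mV.
Scaled input = 101.3350 LSBs, so code = 101.
V_rec = 0 + 101·0.00244141 = 0.24658203 V.
Error = 0.2474 − 0.24658203 = 0.000817969 V = 0.818 mV.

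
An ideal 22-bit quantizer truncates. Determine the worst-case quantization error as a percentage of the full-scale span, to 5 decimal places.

0.00002 %

Truncating → worst-case error = 1 LSB = V_FS/2^22, so 100/4194304 = 2.38419e-05 % of full scale.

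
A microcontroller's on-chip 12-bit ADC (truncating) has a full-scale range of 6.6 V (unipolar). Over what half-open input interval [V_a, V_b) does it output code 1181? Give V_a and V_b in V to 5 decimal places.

LSB = 6.6/2^12 = 1.611 mV.
V_a = V_low + 1181·LSB = 1.90298 V; V_b = V_low + 1182·LSB = 1.90459 V.

[1.90298 V, 1.90459 V)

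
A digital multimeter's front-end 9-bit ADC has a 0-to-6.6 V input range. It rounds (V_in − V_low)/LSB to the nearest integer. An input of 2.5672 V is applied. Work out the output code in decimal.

code 199

Full-scale span = 6.6 V; LSB = 6.6/2^9 = 12.891 mV.
Input sits at 199.152 steps above V_low.
Round → code 199.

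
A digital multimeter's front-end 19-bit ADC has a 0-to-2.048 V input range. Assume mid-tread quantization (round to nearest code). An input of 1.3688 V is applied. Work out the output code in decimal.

code 350413

Full-scale span = 2.048 V; LSB = 2.048/2^19 = 3.91 µV.
(1.3688 − 0) / 3.90625e-06 = 350412.800 LSBs.
round(350412.800) = 350413.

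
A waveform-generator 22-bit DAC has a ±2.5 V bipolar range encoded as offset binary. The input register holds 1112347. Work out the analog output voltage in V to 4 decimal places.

LSB = 5 V / 2^22 = 1.19 µV.
V_out = (−2.5) + 1112347 × 1.19209e-06 V = -1.17398 V.

-1.1740 V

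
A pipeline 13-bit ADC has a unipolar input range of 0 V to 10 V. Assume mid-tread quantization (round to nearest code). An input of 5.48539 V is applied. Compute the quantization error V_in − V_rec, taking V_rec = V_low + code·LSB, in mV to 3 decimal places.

-0.450 mV

Step size: 10 V ÷ 2^13 = 1.221 mV.
(V_in − V_low)/LSB = (5.48539 − 0)/0.0012207 = 4493.6315 → code 4494 (round).
V_rec = 0 + 4494·0.0012207 = 5.4858398 V.
Error = 5.48539 − 5.4858398 = -0.000449844 V = -0.450 mV.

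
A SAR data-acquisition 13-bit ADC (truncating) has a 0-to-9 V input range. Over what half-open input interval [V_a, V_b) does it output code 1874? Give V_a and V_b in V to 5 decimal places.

LSB = 9/2^13 = 1.099 mV.
V_a = V_low + 1874·LSB = 2.05884 V; V_b = V_low + 1875·LSB = 2.05994 V.

[2.05884 V, 2.05994 V)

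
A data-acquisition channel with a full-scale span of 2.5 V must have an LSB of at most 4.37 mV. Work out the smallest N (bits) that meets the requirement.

Number of steps required ≥ 2.5 V / 4.37 mV = 572.08.
Need 2^N ≥ 572.08; 2^9 = 512, 2^10 = 1024.
Minimum N = 10.

10 bits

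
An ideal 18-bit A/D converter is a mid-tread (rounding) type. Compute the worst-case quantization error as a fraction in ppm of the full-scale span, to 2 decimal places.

1.91 ppm

Rounding → worst-case error = ½ LSB = V_FS/2^19, so 1e+06/524288 = 1.90735 ppm of full scale.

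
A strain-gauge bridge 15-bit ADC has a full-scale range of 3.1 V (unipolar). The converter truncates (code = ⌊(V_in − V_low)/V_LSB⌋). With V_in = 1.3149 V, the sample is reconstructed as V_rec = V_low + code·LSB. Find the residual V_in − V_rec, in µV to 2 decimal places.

86.77 µV

One LSB is 3.1 V / 32768 = 94.60 µV.
(V_in − V_low)/LSB = (1.3149 − 0)/9.46045e-05 = 13898.9172 → code 13898 (floor).
Reconstructed: 1.3148132 V.
Error = 1.3149 − 1.3148132 = 8.67676e-05 V = 86.77 µV.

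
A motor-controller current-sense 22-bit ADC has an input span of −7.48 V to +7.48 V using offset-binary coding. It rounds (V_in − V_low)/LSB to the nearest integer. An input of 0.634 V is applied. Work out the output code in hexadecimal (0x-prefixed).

Full-scale span = 14.96 V; LSB = 14.96/2^22 = 3.57 µV.
(0.634 − (−7.48)) / 3.56674e-06 = 2274905.258 LSBs.
So the output code is 2274905.
In hexadecimal (0x-prefixed): 0x22B659.

code 0x22B659 (decimal 2274905)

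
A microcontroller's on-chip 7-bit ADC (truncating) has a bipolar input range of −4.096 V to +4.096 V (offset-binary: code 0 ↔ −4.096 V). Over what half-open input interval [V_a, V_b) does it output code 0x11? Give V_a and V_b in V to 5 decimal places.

[-3.00800 V, -2.94400 V)

LSB = 8.192/2^7 = 64.000 mV.
Code 0x11 = 17 decimal.
V_a = V_low + 17·LSB = -3.008 V; V_b = V_low + 18·LSB = -2.944 V.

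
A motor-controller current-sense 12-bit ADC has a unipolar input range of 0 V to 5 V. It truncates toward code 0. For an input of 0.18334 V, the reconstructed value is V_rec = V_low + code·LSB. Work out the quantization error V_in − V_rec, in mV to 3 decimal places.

LSB = 5/2^12 = 1.221 mV.
Scaled input = 150.1921 LSBs, so code = 150.
Reconstructed: 0.18310547 V.
Error = 0.18334 − 0.18310547 = 0.000234531 V = 0.235 mV.

0.235 mV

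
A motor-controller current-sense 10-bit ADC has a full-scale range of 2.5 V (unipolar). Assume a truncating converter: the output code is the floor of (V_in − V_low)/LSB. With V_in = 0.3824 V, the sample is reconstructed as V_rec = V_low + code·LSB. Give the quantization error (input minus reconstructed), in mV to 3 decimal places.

1.541 mV

Step size: 2.5 V ÷ 2^10 = 2.441 mV.
(V_in − V_low)/LSB = (0.3824 − 0)/0.00244141 = 156.6310 → code 156 (floor).
V_rec = 0 + 156·0.00244141 = 0.38085938 V.
V_in − V_rec = 0.00154062 V = 1.541 mV.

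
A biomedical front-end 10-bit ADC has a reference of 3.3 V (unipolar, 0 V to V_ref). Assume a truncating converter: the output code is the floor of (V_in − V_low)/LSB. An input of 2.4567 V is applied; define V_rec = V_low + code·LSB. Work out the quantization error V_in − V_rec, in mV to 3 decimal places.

One LSB is 3.3 V / 1024 = 3.223 mV.
(V_in − V_low)/LSB = (2.4567 − 0)/0.00322266 = 762.3215 → code 762 (floor).
Code 762 maps back to 0 + 762×0.00322266 V = 2.4556641 V.
V_in − V_rec = 0.00103594 V = 1.036 mV.

1.036 mV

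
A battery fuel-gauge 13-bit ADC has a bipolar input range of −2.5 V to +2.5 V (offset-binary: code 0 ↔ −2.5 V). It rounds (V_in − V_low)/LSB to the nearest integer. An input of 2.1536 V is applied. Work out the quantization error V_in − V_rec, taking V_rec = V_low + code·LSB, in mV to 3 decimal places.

LSB = 5/2^13 = 0.610 mV.
Scaled input = 7624.4582 LSBs, so code = 7624.
Code 7624 maps back to (−2.5) + 7624×0.000610352 V = 2.1533203 V.
Difference: 0.000279687 V → 0.280 mV.

0.280 mV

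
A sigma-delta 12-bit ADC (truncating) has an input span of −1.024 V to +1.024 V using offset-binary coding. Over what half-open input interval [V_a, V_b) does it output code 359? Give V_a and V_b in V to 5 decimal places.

LSB = 2.048/2^12 = 0.500 mV.
V_a = V_low + 359·LSB = -0.8445 V; V_b = V_low + 360·LSB = -0.844 V.

[-0.84450 V, -0.84400 V)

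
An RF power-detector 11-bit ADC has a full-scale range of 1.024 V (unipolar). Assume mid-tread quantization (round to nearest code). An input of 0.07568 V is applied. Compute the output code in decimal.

code 151

With 2048 levels over 1.024 V, one step is 0.500 mV.
(0.07568 − 0) / 0.0005 = 151.360 LSBs.
So the output code is 151.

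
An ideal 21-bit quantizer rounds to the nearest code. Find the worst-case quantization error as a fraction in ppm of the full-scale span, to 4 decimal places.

0.2384 ppm

Rounding → worst-case error = ½ LSB = V_FS/2^22, so 1e+06/4194304 = 0.238419 ppm of full scale.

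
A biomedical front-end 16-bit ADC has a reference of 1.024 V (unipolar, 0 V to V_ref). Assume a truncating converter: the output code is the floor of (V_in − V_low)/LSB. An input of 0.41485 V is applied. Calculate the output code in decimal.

With 65536 levels over 1.024 V, one step is 15.62 µV.
Input sits at 26550.400 steps above V_low.
So the output code is 26550.

code 26550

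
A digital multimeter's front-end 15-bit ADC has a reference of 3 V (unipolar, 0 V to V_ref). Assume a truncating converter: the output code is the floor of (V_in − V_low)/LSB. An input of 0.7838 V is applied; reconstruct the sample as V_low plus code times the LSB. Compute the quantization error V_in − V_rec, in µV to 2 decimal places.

17.04 µV

One LSB is 3 V / 32768 = 91.55 µV.
(0.7838 − 0)/9.15527e-05 = 8561.1861; ⌊·⌋ gives code 8561.
Reconstructed: 0.78378296 V.
V_in − V_rec = 1.7041e-05 V = 17.04 µV.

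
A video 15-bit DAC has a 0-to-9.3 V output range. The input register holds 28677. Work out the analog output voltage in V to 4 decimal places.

8.1389 V

LSB = 9.3 V / 2^15 = 283.81 µV.
V_out = 0 + 28677 × 0.000283813 V = 8.13892 V.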